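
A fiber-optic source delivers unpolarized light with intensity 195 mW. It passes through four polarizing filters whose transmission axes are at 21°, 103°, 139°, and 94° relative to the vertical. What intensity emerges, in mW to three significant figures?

I ≈ 0.618 mW

Unpolarized light through the first polarizer → I₁ = 195 mW/2 = 97.5 mW, polarized at 21°.
I₂ = I₁ · cos²(82°) = 97.5 · 0.01937 = 1.888 mW.
I₃ = I₂ · cos²(36°) = 1.888 · 0.6545 = 1.236 mW.
I₄ = I₃ · cos²(45°) = 1.236 · 0.5 = 0.618 mW.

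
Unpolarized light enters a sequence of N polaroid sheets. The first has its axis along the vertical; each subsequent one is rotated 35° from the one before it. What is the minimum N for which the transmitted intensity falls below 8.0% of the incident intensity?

N = 6

First polarizer halves the unpolarized light: factor 1/2.
Each further stage multiplies by cos²(35°) = 0.671.
After N polarizers: T = 0.5·0.671^(N−1). Require T < 0.080 ⇒ N−1 > ln(0.080/0.5)/ln(0.671) = 4.59, so N−1 ≥ 5 and N = 6.
Check: N=6 gives T = 0.06802 < 0.080; N=5 gives T = 0.1014.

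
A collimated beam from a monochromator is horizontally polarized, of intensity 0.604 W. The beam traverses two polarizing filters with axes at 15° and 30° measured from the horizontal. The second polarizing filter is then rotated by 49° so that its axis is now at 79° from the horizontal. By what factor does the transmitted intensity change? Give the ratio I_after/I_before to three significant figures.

I_new/I_old ≈ 0.206

Before rotation:
I₁ = I₀ cos²(15° − 0°) = I₀ cos²(15°) = 0.933 I₀.
I₂ = I₁ cos²(30° − 15°) = 0.933 I₀ · cos²(15°) = 0.8705 I₀.
After rotation:
I₁ = I₀ cos²(15° − 0°) = I₀ cos²(15°) = 0.933 I₀.
I₂ = I₁ cos²(79° − 15°) = 0.933 I₀ · cos²(64°) = 0.1793 I₀.
Ratio = 0.1793 / 0.8705 = 0.206.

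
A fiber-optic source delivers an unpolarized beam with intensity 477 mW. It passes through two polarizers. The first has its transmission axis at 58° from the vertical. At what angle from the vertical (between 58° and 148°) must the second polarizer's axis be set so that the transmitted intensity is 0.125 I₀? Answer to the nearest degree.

θ ≈ 118°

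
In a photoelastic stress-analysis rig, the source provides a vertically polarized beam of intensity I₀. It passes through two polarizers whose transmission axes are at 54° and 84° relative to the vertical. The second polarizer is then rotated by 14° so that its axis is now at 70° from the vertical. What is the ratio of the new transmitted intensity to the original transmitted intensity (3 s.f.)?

I_new/I_old ≈ 1.23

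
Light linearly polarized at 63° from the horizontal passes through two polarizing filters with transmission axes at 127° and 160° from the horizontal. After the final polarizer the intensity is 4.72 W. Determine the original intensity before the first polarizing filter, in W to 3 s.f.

I₀ ≈ 34.9 W

By Malus's law, I₁ = I₀ cos²(127° − 63°) = I₀ cos²(64°) = 0.1922 I₀.
I₂ = I₁ cos²(160° − 127°) = 0.1922 I₀ · cos²(33°) = 0.1352 I₀.
So 4.72 W = 0.1352 I₀, giving I₀ = 4.72/0.1352 = 34.92 W.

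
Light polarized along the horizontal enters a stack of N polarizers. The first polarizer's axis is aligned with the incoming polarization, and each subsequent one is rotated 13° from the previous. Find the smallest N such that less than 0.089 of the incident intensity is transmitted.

N = 48

First polarizer is aligned with the polarization: full transmission.
Each further stage multiplies by cos²(13°) = 0.9494.
After N polarizers: T = 0.9494^(N−1). Require T < 0.089 ⇒ N−1 > ln(0.089)/ln(0.9494) = 46.59, so N−1 ≥ 47 and N = 48.
Check: N=48 gives T = 0.08711 < 0.089; N=47 gives T = 0.09175.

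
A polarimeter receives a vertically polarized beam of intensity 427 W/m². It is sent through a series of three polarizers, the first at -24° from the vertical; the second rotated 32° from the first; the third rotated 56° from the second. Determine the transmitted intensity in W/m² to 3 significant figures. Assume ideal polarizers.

I ≈ 80.1 W/m²

I₁ = 427 W/m² · cos²(24°) = 356.4 W/m².
I₂ = I₁ · cos²(32°) = 356.4 · 0.7192 = 256.3 W/m².
I₃ = I₂ · cos²(56°) = 256.3 · 0.3127 = 80.14 W/m².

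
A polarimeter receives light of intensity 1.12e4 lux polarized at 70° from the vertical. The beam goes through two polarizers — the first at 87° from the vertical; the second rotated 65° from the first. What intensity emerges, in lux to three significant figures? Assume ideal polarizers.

I ≈ 1830 lux

I₁ = 1.12e4 lux · cos²(17°) = 1.024e+04 lux.
I₂ = I₁ · cos²(65°) = 1.024e+04 · 0.1786 = 1829 lux.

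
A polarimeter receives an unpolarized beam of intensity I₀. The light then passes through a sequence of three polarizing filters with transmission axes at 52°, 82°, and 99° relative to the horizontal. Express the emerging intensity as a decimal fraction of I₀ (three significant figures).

≈ 0.343 I₀

Unpolarized light through the first polarizer → I₁ = ½ I₀, now polarized at 52°.
I₂ = I₁ cos²(82° − 52°) = 0.5 I₀ · cos²(30°) = 0.375 I₀.
I₃ = I₂ cos²(99° − 82°) = 0.375 I₀ · cos²(17°) = 0.3429 I₀.
Transmitted fraction = 0.3429.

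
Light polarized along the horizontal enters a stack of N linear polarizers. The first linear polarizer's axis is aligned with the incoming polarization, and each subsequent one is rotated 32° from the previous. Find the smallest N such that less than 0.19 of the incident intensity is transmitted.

N = 7

First polarizer is aligned with the polarization: full transmission.
Each further stage multiplies by cos²(32°) = 0.7192.
After N polarizers: T = 0.7192^(N−1). Require T < 0.19 ⇒ N−1 > ln(0.19)/ln(0.7192) = 5.04, so N−1 ≥ 6 and N = 7.
Check: N=7 gives T = 0.1384 < 0.19; N=6 gives T = 0.1924.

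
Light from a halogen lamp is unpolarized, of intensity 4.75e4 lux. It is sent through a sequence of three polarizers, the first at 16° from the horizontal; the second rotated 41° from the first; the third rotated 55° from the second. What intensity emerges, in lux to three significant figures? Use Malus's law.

I ≈ 4450 lux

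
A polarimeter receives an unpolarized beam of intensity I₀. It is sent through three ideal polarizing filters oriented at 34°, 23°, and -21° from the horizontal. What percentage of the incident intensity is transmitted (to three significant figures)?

≈ 24.9%

Unpolarized light through the first polarizer → I₁ = ½ I₀, now polarized at 34°.
I₂ = I₁ cos²(23° − 34°) = 0.5 I₀ · cos²(11°) = 0.4818 I₀.
I₃ = I₂ cos²(-21° − 23°) = 0.4818 I₀ · cos²(44°) = 0.2493 I₀.
That is 24.93% of the incident intensity.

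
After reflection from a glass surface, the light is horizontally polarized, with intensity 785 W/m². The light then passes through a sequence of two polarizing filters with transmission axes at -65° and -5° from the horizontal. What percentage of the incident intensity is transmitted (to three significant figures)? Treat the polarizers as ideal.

By Malus's law, I₁ = 785 W/m² · cos²(65°) = 140.2 W/m².
I₂ = I₁ · cos²(60°) = 140.2 · 0.25 = 35.05 W/m².
That is 4.465% of the incident intensity.

≈ 4.47%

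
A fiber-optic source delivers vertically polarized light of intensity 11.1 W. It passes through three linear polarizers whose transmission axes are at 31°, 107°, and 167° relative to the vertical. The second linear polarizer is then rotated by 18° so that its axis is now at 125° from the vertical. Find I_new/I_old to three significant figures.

Before rotation:
By Malus's law, I₁ = I₀ cos²(31° − 0°) = I₀ cos²(31°) = 0.7347 I₀.
I₂ = I₁ cos²(107° − 31°) = 0.7347 I₀ · cos²(76°) = 0.043 I₀.
I₃ = I₂ cos²(167° − 107°) = 0.043 I₀ · cos²(60°) = 0.01075 I₀.
After rotation:
I₁ = I₀ cos²(31° − 0°) = I₀ cos²(31°) = 0.7347 I₀.
Angle between axes 1 and 2: 86°. I₂ = 0.7347 I₀ · cos²(86°) = 0.003575 I₀.
I₃ = I₂ cos²(167° − 125°) = 0.003575 I₀ · cos²(42°) = 0.001974 I₀.
Ratio = 0.001974 / 0.01075 = 0.1837.

I_new/I_old ≈ 0.184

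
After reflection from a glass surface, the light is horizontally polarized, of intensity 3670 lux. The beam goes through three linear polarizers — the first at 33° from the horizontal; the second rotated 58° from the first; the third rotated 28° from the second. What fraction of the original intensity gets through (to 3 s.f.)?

By Malus's law, I₁ = 3670 lux · cos²(33°) = 2581 lux.
I₂ = I₁ · cos²(58°) = 2581 · 0.2808 = 724.9 lux.
I₃ = I₂ · cos²(28°) = 724.9 · 0.7796 = 565.1 lux.
Transmitted fraction = 0.154.

I/I₀ ≈ 0.154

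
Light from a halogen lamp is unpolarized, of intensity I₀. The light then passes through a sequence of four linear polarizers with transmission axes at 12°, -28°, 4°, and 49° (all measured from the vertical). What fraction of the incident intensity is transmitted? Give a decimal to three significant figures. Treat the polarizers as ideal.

Unpolarized light through the first polarizer → I₁ = ½ I₀, now polarized at 12°.
I₂ = I₁ cos²(-28° − 12°) = 0.5 I₀ · cos²(40°) = 0.2934 I₀.
I₃ = I₂ cos²(4° + 28°) = 0.2934 I₀ · cos²(32°) = 0.211 I₀.
I₄ = I₃ cos²(49° − 4°) = 0.211 I₀ · cos²(45°) = 0.1055 I₀.
Transmitted fraction = 0.1055.

≈ 0.106 I₀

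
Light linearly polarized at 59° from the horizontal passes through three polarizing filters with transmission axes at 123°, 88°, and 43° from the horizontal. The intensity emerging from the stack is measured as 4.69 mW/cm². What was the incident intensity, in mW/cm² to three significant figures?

By Malus's law, I₁ = I₀ cos²(123° − 59°) = I₀ cos²(64°) = 0.1922 I₀.
I₂ = I₁ cos²(88° − 123°) = 0.1922 I₀ · cos²(35°) = 0.1289 I₀.
I₃ = I₂ cos²(43° − 88°) = 0.1289 I₀ · cos²(45°) = 0.06447 I₀.
So 4.69 mW/cm² = 0.06447 I₀, giving I₀ = 4.69/0.06447 = 72.74 mW/cm².

I₀ ≈ 72.7 mW/cm²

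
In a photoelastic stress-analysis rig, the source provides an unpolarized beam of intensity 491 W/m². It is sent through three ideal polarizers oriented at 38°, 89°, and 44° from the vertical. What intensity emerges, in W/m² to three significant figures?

I ≈ 48.6 W/m²

Unpolarized light through the first polarizer → I₁ = 491 W/m²/2 = 245.5 W/m², polarized at 38°.
I₂ = I₁ · cos²(51°) = 245.5 · 0.396 = 97.23 W/m².
I₃ = I₂ · cos²(45°) = 97.23 · 0.5 = 48.61 W/m².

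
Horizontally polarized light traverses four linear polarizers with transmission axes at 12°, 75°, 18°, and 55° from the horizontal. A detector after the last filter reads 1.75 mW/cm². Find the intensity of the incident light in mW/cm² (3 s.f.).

I₀ ≈ 46.9 mW/cm²

I₁ = I₀ cos²(12° − 0°) = I₀ cos²(12°) = 0.9568 I₀.
I₂ = I₁ cos²(75° − 12°) = 0.9568 I₀ · cos²(63°) = 0.1972 I₀.
I₃ = I₂ cos²(18° − 75°) = 0.1972 I₀ · cos²(57°) = 0.0585 I₀.
I₄ = I₃ cos²(55° − 18°) = 0.0585 I₀ · cos²(37°) = 0.03731 I₀.
So 1.75 mW/cm² = 0.03731 I₀, giving I₀ = 1.75/0.03731 = 46.91 mW/cm².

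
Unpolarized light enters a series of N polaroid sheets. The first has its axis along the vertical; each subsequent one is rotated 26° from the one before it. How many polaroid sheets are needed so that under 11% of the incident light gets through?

First polarizer halves the unpolarized light: factor 1/2.
Each further stage multiplies by cos²(26°) = 0.8078.
After N polarizers: T = 0.5·0.8078^(N−1). Require T < 0.11 ⇒ N−1 > ln(0.11/0.5)/ln(0.8078) = 7.10, so N−1 ≥ 8 and N = 9.
Check: N=9 gives T = 0.09068 < 0.11; N=8 gives T = 0.1123.

N = 9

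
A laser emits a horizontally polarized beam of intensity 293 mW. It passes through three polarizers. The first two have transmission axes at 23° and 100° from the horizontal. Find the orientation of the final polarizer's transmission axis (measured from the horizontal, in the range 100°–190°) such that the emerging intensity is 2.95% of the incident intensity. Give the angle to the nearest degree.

I₁ = I₀ cos²(23° − 0°) = I₀ cos²(23°) = 0.8473 I₀.
I₂ = I₁ cos²(100° − 23°) = 0.8473 I₀ · cos²(77°) = 0.04288 I₀.
Need I₃/I₀ = 0.0295, so cos²(θ − 100°) = 0.0295 / 0.04288 = 0.688.
θ − 100° = arccos(√0.688) = 34.0°, giving θ ≈ 100 + 34.0 = 134.0°.

θ ≈ 134°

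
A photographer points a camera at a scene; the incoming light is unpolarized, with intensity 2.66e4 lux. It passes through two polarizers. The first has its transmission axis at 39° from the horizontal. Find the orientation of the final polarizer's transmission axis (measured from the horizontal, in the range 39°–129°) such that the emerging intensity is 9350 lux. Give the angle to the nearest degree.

Unpolarized light through the first polarizer → I₁ = ½ I₀, now polarized at 39°.
Target fraction: 9350 / 2.66e4 lux = 0.3515 of I₀.
Need I₂/I₀ = 0.3515, so cos²(θ − 39°) = 0.3515 / 0.5 = 0.703.
θ − 39° = arccos(√0.703) = 33.0°, giving θ ≈ 39 + 33.0 = 72.0°.

θ ≈ 72°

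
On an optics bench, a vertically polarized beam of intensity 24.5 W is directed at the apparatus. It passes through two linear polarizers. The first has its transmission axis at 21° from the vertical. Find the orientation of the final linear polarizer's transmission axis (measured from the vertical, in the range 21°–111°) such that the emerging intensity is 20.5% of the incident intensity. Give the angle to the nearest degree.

θ ≈ 82°

I₁ = I₀ cos²(21° − 0°) = I₀ cos²(21°) = 0.8716 I₀.
Need I₂/I₀ = 0.205, so cos²(θ − 21°) = 0.205 / 0.8716 = 0.2352.
θ − 21° = arccos(√0.2352) = 61.0°, giving θ ≈ 21 + 61.0 = 82.0°.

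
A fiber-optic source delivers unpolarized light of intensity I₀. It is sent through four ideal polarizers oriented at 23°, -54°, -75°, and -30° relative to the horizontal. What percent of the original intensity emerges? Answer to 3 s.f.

≈ 1.10%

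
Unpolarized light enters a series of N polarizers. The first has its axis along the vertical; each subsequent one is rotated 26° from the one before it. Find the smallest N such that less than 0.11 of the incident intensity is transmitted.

N = 9

First polarizer halves the unpolarized light: factor 1/2.
Each further stage multiplies by cos²(26°) = 0.8078.
After N polarizers: T = 0.5·0.8078^(N−1). Require T < 0.11 ⇒ N−1 > ln(0.11/0.5)/ln(0.8078) = 7.10, so N−1 ≥ 8 and N = 9.
Check: N=9 gives T = 0.09068 < 0.11; N=8 gives T = 0.1123.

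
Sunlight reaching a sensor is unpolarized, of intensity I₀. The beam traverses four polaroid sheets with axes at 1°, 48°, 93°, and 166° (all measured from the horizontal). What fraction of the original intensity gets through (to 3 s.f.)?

Unpolarized light through the first polarizer → I₁ = ½ I₀, now polarized at 1°.
I₂ = I₁ cos²(48° − 1°) = 0.5 I₀ · cos²(47°) = 0.2326 I₀.
I₃ = I₂ cos²(93° − 48°) = 0.2326 I₀ · cos²(45°) = 0.1163 I₀.
I₄ = I₃ cos²(166° − 93°) = 0.1163 I₀ · cos²(73°) = 0.00994 I₀.
Transmitted fraction = 0.00994.

≈ 0.00994 I₀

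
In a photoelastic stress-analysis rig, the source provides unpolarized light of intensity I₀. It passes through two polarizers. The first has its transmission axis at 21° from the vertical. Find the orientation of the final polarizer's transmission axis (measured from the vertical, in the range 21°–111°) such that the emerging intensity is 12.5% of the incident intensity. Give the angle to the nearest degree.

θ ≈ 81°

Unpolarized light through the first polarizer → I₁ = ½ I₀, now polarized at 21°.
Need I₂/I₀ = 0.125, so cos²(θ − 21°) = 0.125 / 0.5 = 0.25.
θ − 21° = arccos(√0.25) = 60.0°, giving θ ≈ 21 + 60.0 = 81.0°.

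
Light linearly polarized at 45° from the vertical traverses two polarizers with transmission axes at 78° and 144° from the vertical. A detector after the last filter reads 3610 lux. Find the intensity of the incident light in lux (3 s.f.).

I₀ ≈ 3.10e4 lux

By Malus's law, I₁ = I₀ cos²(78° − 45°) = I₀ cos²(33°) = 0.7034 I₀.
I₂ = I₁ cos²(144° − 78°) = 0.7034 I₀ · cos²(66°) = 0.1164 I₀.
So 3610 lux = 0.1164 I₀, giving I₀ = 3610/0.1164 = 3.102e+04 lux.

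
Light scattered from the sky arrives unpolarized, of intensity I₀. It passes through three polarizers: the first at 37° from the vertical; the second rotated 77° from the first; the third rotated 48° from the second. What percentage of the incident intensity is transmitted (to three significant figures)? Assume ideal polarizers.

Unpolarized light through the first polarizer → I₁ = ½ I₀, now polarized at 37°.
I₂ = I₁ cos²(77°) = 0.5 · 0.0506 I₀ = 0.0253 I₀.
I₃ = I₂ cos²(48°) = 0.0253 · 0.4477 I₀ = 0.01133 I₀.
That is 1.133% of the incident intensity.

≈ 1.13%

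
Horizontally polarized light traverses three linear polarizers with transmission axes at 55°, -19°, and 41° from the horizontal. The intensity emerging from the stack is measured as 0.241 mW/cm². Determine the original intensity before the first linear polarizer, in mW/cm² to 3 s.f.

I₀ ≈ 38.6 mW/cm²

I₁ = I₀ cos²(55° − 0°) = I₀ cos²(55°) = 0.329 I₀.
I₂ = I₁ cos²(-19° − 55°) = 0.329 I₀ · cos²(74°) = 0.025 I₀.
I₃ = I₂ cos²(41° + 19°) = 0.025 I₀ · cos²(60°) = 0.006249 I₀.
So 0.241 mW/cm² = 0.006249 I₀, giving I₀ = 0.241/0.006249 = 38.57 mW/cm².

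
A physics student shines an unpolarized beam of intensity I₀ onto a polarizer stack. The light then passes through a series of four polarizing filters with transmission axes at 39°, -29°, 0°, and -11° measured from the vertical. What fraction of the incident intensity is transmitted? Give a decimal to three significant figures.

Unpolarized light through the first polarizer → I₁ = ½ I₀, now polarized at 39°.
I₂ = I₁ cos²(-29° − 39°) = 0.5 I₀ · cos²(68°) = 0.07017 I₀.
I₃ = I₂ cos²(0° + 29°) = 0.07017 I₀ · cos²(29°) = 0.05367 I₀.
I₄ = I₃ cos²(-11° − 0°) = 0.05367 I₀ · cos²(11°) = 0.05172 I₀.
Transmitted fraction = 0.05172.

≈ 0.0517 I₀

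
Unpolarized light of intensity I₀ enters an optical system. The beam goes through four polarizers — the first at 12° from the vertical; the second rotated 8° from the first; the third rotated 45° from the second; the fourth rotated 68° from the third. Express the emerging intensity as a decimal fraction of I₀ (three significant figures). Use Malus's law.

Unpolarized light through the first polarizer → I₁ = ½ I₀, now polarized at 12°.
I₂ = I₁ cos²(8°) = 0.5 · 0.9806 I₀ = 0.4903 I₀.
I₃ = I₂ cos²(45°) = 0.4903 · 0.5 I₀ = 0.2452 I₀.
I₄ = I₃ cos²(68°) = 0.2452 · 0.1403 I₀ = 0.0344 I₀.
Transmitted fraction = 0.0344.

≈ 0.0344 I₀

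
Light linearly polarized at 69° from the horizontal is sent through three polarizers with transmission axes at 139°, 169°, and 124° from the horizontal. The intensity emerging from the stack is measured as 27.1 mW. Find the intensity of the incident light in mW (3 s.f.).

I₀ ≈ 618 mW

By Malus's law, I₁ = I₀ cos²(139° − 69°) = I₀ cos²(70°) = 0.117 I₀.
I₂ = I₁ cos²(169° − 139°) = 0.117 I₀ · cos²(30°) = 0.08773 I₀.
I₃ = I₂ cos²(124° − 169°) = 0.08773 I₀ · cos²(45°) = 0.04387 I₀.
So 27.1 mW = 0.04387 I₀, giving I₀ = 27.1/0.04387 = 617.8 mW.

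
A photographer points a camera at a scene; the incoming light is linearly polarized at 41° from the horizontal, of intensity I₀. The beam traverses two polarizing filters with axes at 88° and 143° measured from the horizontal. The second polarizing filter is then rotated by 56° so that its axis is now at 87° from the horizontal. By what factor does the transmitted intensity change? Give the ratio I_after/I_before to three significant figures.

I_new/I_old ≈ 3.04

Before rotation:
By Malus's law, I₁ = I₀ cos²(88° − 41°) = I₀ cos²(47°) = 0.4651 I₀.
I₂ = I₁ cos²(143° − 88°) = 0.4651 I₀ · cos²(55°) = 0.153 I₀.
After rotation:
I₁ = I₀ cos²(88° − 41°) = I₀ cos²(47°) = 0.4651 I₀.
I₂ = I₁ cos²(87° − 88°) = 0.4651 I₀ · cos²(1°) = 0.465 I₀.
Ratio = 0.465 / 0.153 = 3.039.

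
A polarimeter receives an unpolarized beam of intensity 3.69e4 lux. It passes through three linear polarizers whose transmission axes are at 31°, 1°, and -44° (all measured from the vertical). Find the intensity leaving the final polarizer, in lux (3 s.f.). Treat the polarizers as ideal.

Unpolarized light through the first polarizer → I₁ = 3.69e4 lux/2 = 1.845e+04 lux, polarized at 31°.
I₂ = I₁ · cos²(30°) = 1.845e+04 · 0.75 = 1.384e+04 lux.
I₃ = I₂ · cos²(45°) = 1.384e+04 · 0.5 = 6919 lux.

I ≈ 6920 lux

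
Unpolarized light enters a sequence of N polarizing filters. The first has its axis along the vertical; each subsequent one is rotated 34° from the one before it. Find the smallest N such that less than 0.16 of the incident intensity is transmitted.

N = 5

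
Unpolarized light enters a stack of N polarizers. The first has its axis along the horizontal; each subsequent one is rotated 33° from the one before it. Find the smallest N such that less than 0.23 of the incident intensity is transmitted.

First polarizer halves the unpolarized light: factor 1/2.
Each further stage multiplies by cos²(33°) = 0.7034.
After N polarizers: T = 0.5·0.7034^(N−1). Require T < 0.23 ⇒ N−1 > ln(0.23/0.5)/ln(0.7034) = 2.21, so N−1 ≥ 3 and N = 4.
Check: N=4 gives T = 0.174 < 0.23; N=3 gives T = 0.2474.

N = 4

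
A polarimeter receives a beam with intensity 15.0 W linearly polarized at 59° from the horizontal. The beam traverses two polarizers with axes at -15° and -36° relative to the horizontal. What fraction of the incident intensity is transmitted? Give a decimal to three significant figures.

I₁ = 15.0 W · cos²(74°) = 1.14 W.
I₂ = I₁ · cos²(21°) = 1.14 · 0.8716 = 0.9933 W.
Transmitted fraction = 0.06622.

I/I₀ ≈ 0.0662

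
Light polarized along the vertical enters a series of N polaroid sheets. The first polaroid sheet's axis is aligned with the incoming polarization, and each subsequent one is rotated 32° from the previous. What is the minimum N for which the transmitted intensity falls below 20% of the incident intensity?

First polarizer is aligned with the polarization: full transmission.
Each further stage multiplies by cos²(32°) = 0.7192.
After N polarizers: T = 0.7192^(N−1). Require T < 0.20 ⇒ N−1 > ln(0.20)/ln(0.7192) = 4.88, so N−1 ≥ 5 and N = 6.
Check: N=6 gives T = 0.1924 < 0.20; N=5 gives T = 0.2675.

N = 6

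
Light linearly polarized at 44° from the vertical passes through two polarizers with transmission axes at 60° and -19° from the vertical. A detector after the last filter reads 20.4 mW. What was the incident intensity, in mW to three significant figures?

I₀ ≈ 606 mW

By Malus's law, I₁ = I₀ cos²(60° − 44°) = I₀ cos²(16°) = 0.924 I₀.
I₂ = I₁ cos²(-19° − 60°) = 0.924 I₀ · cos²(79°) = 0.03364 I₀.
So 20.4 mW = 0.03364 I₀, giving I₀ = 20.4/0.03364 = 606.4 mW.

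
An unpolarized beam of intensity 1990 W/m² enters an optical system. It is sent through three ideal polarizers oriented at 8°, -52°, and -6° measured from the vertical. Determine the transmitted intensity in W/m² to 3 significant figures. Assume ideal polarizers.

I ≈ 120 W/m²

Unpolarized light through the first polarizer → I₁ = 1990 W/m²/2 = 995 W/m², polarized at 8°.
I₂ = I₁ · cos²(60°) = 995 · 0.25 = 248.8 W/m².
I₃ = I₂ · cos²(46°) = 248.8 · 0.4826 = 120 W/m².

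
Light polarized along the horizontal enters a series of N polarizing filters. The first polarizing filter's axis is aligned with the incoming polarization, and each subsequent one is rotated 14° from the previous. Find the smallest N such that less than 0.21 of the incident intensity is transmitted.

First polarizer is aligned with the polarization: full transmission.
Each further stage multiplies by cos²(14°) = 0.9415.
After N polarizers: T = 0.9415^(N−1). Require T < 0.21 ⇒ N−1 > ln(0.21)/ln(0.9415) = 25.88, so N−1 ≥ 26 and N = 27.
Check: N=27 gives T = 0.2085 < 0.21; N=26 gives T = 0.2214.

N = 27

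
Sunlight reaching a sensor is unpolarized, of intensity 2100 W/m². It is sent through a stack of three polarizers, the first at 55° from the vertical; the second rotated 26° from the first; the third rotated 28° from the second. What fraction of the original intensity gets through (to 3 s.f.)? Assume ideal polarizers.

I/I₀ ≈ 0.315

Unpolarized light through the first polarizer → I₁ = 2100 W/m²/2 = 1050 W/m², polarized at 55°.
I₂ = I₁ · cos²(26°) = 1050 · 0.8078 = 848.2 W/m².
I₃ = I₂ · cos²(28°) = 848.2 · 0.7796 = 661.3 W/m².
Transmitted fraction = 0.3149.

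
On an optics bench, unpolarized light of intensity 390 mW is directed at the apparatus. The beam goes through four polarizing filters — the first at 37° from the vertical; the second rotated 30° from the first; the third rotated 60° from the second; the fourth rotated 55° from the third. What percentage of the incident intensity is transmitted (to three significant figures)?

Unpolarized light through the first polarizer → I₁ = 390 mW/2 = 195 mW, polarized at 37°.
I₂ = I₁ · cos²(30°) = 195 · 0.75 = 146.3 mW.
I₃ = I₂ · cos²(60°) = 146.3 · 0.25 = 36.56 mW.
I₄ = I₃ · cos²(55°) = 36.56 · 0.329 = 12.03 mW.
That is 3.084% of the incident intensity.

≈ 3.08%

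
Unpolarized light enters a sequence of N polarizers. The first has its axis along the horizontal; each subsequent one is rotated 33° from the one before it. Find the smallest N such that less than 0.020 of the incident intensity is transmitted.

N = 11

First polarizer halves the unpolarized light: factor 1/2.
Each further stage multiplies by cos²(33°) = 0.7034.
After N polarizers: T = 0.5·0.7034^(N−1). Require T < 0.020 ⇒ N−1 > ln(0.020/0.5)/ln(0.7034) = 9.15, so N−1 ≥ 10 and N = 11.
Check: N=11 gives T = 0.01482 < 0.020; N=10 gives T = 0.02107.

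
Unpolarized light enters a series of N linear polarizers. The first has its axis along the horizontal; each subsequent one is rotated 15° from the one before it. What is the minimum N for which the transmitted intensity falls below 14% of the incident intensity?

N = 20

First polarizer halves the unpolarized light: factor 1/2.
Each further stage multiplies by cos²(15°) = 0.933.
After N polarizers: T = 0.5·0.933^(N−1). Require T < 0.14 ⇒ N−1 > ln(0.14/0.5)/ln(0.933) = 18.36, so N−1 ≥ 19 and N = 20.
Check: N=20 gives T = 0.1339 < 0.14; N=19 gives T = 0.1435.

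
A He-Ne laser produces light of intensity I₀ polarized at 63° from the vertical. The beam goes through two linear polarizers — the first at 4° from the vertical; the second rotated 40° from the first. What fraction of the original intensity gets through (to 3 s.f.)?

≈ 0.156 I₀

I₁ = I₀ cos²(4° − 63°) = I₀ cos²(59°) = 0.2653 I₀.
I₂ = I₁ cos²(40°) = 0.2653 · 0.5868 I₀ = 0.1557 I₀.
Transmitted fraction = 0.1557.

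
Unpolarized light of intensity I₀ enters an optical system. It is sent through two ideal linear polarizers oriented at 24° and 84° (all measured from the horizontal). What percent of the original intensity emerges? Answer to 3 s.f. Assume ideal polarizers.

Unpolarized light through the first polarizer → I₁ = ½ I₀, now polarized at 24°.
I₂ = I₁ cos²(84° − 24°) = 0.5 I₀ · cos²(60°) = 0.125 I₀.
That is 12.5% of the incident intensity.

≈ 12.5%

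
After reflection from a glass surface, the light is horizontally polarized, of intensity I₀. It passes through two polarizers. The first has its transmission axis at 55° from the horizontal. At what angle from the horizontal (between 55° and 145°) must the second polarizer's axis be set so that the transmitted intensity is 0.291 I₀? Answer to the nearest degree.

I₁ = I₀ cos²(55° − 0°) = I₀ cos²(55°) = 0.329 I₀.
Need I₂/I₀ = 0.291, so cos²(θ − 55°) = 0.291 / 0.329 = 0.8845.
θ − 55° = arccos(√0.8845) = 19.9°, giving θ ≈ 55 + 19.9 = 74.9°.

θ ≈ 75°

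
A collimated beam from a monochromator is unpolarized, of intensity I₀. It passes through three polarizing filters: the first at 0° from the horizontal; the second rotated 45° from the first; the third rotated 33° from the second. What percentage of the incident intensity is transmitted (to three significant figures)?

Unpolarized light through the first polarizer → I₁ = ½ I₀, now polarized at 0°.
I₂ = I₁ cos²(45°) = 0.5 · 0.5 I₀ = 0.25 I₀.
I₃ = I₂ cos²(33°) = 0.25 · 0.7034 I₀ = 0.1758 I₀.
That is 17.58% of the incident intensity.

≈ 17.6%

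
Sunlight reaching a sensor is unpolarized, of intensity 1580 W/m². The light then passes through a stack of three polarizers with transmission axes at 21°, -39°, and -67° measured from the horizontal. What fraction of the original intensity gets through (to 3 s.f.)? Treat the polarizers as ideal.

I/I₀ ≈ 0.0974

Unpolarized light through the first polarizer → I₁ = 1580 W/m²/2 = 790 W/m², polarized at 21°.
I₂ = I₁ · cos²(60°) = 790 · 0.25 = 197.5 W/m².
I₃ = I₂ · cos²(28°) = 197.5 · 0.7796 = 154 W/m².
Transmitted fraction = 0.09745.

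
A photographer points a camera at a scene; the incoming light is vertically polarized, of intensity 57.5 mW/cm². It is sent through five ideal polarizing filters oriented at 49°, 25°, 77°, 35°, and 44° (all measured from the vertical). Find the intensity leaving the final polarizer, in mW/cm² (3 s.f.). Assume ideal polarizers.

I ≈ 4.22 mW/cm²

I₁ = 57.5 mW/cm² · cos²(49°) = 24.75 mW/cm².
I₂ = I₁ · cos²(24°) = 24.75 · 0.8346 = 20.65 mW/cm².
I₃ = I₂ · cos²(52°) = 20.65 · 0.379 = 7.829 mW/cm².
I₄ = I₃ · cos²(42°) = 7.829 · 0.5523 = 4.324 mW/cm².
I₅ = I₄ · cos²(9°) = 4.324 · 0.9755 = 4.218 mW/cm².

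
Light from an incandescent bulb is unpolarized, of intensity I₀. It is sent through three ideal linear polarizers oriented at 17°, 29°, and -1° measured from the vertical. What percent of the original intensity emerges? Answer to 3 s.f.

≈ 35.9%

Unpolarized light through the first polarizer → I₁ = ½ I₀, now polarized at 17°.
I₂ = I₁ cos²(29° − 17°) = 0.5 I₀ · cos²(12°) = 0.4784 I₀.
I₃ = I₂ cos²(-1° − 29°) = 0.4784 I₀ · cos²(30°) = 0.3588 I₀.
That is 35.88% of the incident intensity.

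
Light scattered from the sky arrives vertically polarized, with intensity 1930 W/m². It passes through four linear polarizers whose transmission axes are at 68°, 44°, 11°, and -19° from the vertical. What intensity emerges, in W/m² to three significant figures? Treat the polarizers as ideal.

I₁ = 1930 W/m² · cos²(68°) = 270.8 W/m².
I₂ = I₁ · cos²(24°) = 270.8 · 0.8346 = 226 W/m².
I₃ = I₂ · cos²(33°) = 226 · 0.7034 = 159 W/m².
I₄ = I₃ · cos²(30°) = 159 · 0.75 = 119.2 W/m².

I ≈ 119 W/m²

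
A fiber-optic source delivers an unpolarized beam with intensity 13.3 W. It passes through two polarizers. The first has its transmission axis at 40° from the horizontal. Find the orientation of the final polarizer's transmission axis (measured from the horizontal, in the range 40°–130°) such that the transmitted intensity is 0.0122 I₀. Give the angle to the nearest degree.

θ ≈ 121°

Unpolarized light through the first polarizer → I₁ = ½ I₀, now polarized at 40°.
Need I₂/I₀ = 0.0122, so cos²(θ − 40°) = 0.0122 / 0.5 = 0.0244.
θ − 40° = arccos(√0.0244) = 81.0°, giving θ ≈ 40 + 81.0 = 121.0°.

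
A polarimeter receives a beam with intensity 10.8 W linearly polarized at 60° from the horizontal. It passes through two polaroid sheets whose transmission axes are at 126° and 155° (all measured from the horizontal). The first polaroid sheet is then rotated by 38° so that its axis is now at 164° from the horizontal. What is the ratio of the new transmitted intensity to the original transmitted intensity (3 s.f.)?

Before rotation:
I₁ = I₀ cos²(126° − 60°) = I₀ cos²(66°) = 0.1654 I₀.
I₂ = I₁ cos²(155° − 126°) = 0.1654 I₀ · cos²(29°) = 0.1266 I₀.
After rotation:
I₁ = I₀ cos²(164° − 60°) = I₀ cos²(76°) = 0.05853 I₀.
I₂ = I₁ cos²(155° − 164°) = 0.05853 I₀ · cos²(9°) = 0.05709 I₀.
Ratio = 0.05709 / 0.1266 = 0.4512.

I_new/I_old ≈ 0.451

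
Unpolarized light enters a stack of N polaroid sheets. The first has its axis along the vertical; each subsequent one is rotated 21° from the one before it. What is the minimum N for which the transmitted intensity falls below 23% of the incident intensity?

First polarizer halves the unpolarized light: factor 1/2.
Each further stage multiplies by cos²(21°) = 0.8716.
After N polarizers: T = 0.5·0.8716^(N−1). Require T < 0.23 ⇒ N−1 > ln(0.23/0.5)/ln(0.8716) = 5.65, so N−1 ≥ 6 and N = 7.
Check: N=7 gives T = 0.2192 < 0.23; N=6 gives T = 0.2515.

N = 7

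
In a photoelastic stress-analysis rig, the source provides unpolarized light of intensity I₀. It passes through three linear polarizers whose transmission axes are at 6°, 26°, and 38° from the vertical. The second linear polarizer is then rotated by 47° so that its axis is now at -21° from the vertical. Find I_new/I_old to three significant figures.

I_new/I_old ≈ 0.249

Before rotation:
Unpolarized light through the first polarizer → I₁ = ½ I₀, now polarized at 6°.
I₂ = I₁ cos²(26° − 6°) = 0.5 I₀ · cos²(20°) = 0.4415 I₀.
I₃ = I₂ cos²(38° − 26°) = 0.4415 I₀ · cos²(12°) = 0.4224 I₀.
After rotation:
Unpolarized light through the first polarizer → I₁ = ½ I₀, now polarized at 6°.
I₂ = I₁ cos²(-21° − 6°) = 0.5 I₀ · cos²(27°) = 0.3969 I₀.
I₃ = I₂ cos²(38° + 21°) = 0.3969 I₀ · cos²(59°) = 0.1053 I₀.
Ratio = 0.1053 / 0.4224 = 0.2493.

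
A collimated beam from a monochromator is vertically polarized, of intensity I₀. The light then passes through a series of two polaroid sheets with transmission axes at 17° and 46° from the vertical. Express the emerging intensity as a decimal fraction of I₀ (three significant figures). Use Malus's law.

By Malus's law, I₁ = I₀ cos²(17° − 0°) = I₀ cos²(17°) = 0.9145 I₀.
I₂ = I₁ cos²(46° − 17°) = 0.9145 I₀ · cos²(29°) = 0.6996 I₀.
Transmitted fraction = 0.6996.

≈ 0.700 I₀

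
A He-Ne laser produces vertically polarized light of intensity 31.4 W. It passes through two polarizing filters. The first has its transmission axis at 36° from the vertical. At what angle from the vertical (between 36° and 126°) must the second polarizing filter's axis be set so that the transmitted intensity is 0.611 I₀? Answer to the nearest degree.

I₁ = I₀ cos²(36° − 0°) = I₀ cos²(36°) = 0.6545 I₀.
Need I₂/I₀ = 0.611, so cos²(θ − 36°) = 0.611 / 0.6545 = 0.9335.
θ − 36° = arccos(√0.9335) = 14.9°, giving θ ≈ 36 + 14.9 = 50.9°.

θ ≈ 51°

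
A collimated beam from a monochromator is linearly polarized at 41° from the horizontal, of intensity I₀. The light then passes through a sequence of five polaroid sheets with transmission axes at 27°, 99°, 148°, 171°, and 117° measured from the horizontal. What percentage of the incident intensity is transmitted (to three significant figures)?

I₁ = I₀ cos²(27° − 41°) = I₀ cos²(14°) = 0.9415 I₀.
I₂ = I₁ cos²(99° − 27°) = 0.9415 I₀ · cos²(72°) = 0.0899 I₀.
I₃ = I₂ cos²(148° − 99°) = 0.0899 I₀ · cos²(49°) = 0.0387 I₀.
I₄ = I₃ cos²(171° − 148°) = 0.0387 I₀ · cos²(23°) = 0.03279 I₀.
I₅ = I₄ cos²(117° − 171°) = 0.03279 I₀ · cos²(54°) = 0.01133 I₀.
That is 1.133% of the incident intensity.

≈ 1.13%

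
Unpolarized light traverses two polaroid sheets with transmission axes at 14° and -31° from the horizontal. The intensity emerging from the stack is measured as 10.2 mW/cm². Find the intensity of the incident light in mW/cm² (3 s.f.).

I₀ ≈ 40.8 mW/cm²

Unpolarized light through the first polarizer → I₁ = ½ I₀, now polarized at 14°.
I₂ = I₁ cos²(-31° − 14°) = 0.5 I₀ · cos²(45°) = 0.25 I₀.
So 10.2 mW/cm² = 0.25 I₀, giving I₀ = 10.2/0.25 = 40.8 mW/cm².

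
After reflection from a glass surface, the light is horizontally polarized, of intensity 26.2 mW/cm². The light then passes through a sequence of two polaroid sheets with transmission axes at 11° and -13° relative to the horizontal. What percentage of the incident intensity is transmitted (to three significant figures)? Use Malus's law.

≈ 80.4%

By Malus's law, I₁ = 26.2 mW/cm² · cos²(11°) = 25.25 mW/cm².
I₂ = I₁ · cos²(24°) = 25.25 · 0.8346 = 21.07 mW/cm².
That is 80.42% of the incident intensity.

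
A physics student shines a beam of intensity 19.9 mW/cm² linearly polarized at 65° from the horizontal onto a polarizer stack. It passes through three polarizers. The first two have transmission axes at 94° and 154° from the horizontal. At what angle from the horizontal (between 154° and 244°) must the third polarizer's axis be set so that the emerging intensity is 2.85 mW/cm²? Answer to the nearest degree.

By Malus's law, I₁ = I₀ cos²(94° − 65°) = I₀ cos²(29°) = 0.765 I₀.
I₂ = I₁ cos²(154° − 94°) = 0.765 I₀ · cos²(60°) = 0.1912 I₀.
Target fraction: 2.85 / 19.9 mW/cm² = 0.1432 of I₀.
Need I₃/I₀ = 0.1432, so cos²(θ − 154°) = 0.1432 / 0.1912 = 0.7489.
θ − 154° = arccos(√0.7489) = 30.1°, giving θ ≈ 154 + 30.1 = 184.1°.

θ ≈ 184°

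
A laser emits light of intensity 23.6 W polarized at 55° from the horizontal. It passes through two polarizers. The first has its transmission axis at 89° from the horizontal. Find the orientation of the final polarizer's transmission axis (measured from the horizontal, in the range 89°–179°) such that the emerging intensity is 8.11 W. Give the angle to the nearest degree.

θ ≈ 134°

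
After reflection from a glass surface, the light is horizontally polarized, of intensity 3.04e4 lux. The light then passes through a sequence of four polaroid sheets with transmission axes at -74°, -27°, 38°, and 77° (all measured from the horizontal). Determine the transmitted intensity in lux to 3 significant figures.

I ≈ 116 lux

I₁ = 3.04e4 lux · cos²(74°) = 2310 lux.
I₂ = I₁ · cos²(47°) = 2310 · 0.4651 = 1074 lux.
I₃ = I₂ · cos²(65°) = 1074 · 0.1786 = 191.9 lux.
I₄ = I₃ · cos²(39°) = 191.9 · 0.604 = 115.9 lux.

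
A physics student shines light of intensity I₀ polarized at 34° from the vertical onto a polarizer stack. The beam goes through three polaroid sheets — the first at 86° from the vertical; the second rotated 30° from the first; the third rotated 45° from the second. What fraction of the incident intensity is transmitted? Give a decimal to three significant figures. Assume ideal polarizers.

By Malus's law, I₁ = I₀ cos²(86° − 34°) = I₀ cos²(52°) = 0.379 I₀.
I₂ = I₁ cos²(30°) = 0.379 · 0.75 I₀ = 0.2843 I₀.
I₃ = I₂ cos²(45°) = 0.2843 · 0.5 I₀ = 0.1421 I₀.
Transmitted fraction = 0.1421.

≈ 0.142 I₀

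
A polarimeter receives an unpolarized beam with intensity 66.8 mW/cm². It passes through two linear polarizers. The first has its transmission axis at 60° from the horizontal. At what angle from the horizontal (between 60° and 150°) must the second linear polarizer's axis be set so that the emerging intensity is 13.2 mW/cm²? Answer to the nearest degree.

Unpolarized light through the first polarizer → I₁ = ½ I₀, now polarized at 60°.
Target fraction: 13.2 / 66.8 mW/cm² = 0.1976 of I₀.
Need I₂/I₀ = 0.1976, so cos²(θ − 60°) = 0.1976 / 0.5 = 0.3952.
θ − 60° = arccos(√0.3952) = 51.0°, giving θ ≈ 60 + 51.0 = 111.0°.

θ ≈ 111°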